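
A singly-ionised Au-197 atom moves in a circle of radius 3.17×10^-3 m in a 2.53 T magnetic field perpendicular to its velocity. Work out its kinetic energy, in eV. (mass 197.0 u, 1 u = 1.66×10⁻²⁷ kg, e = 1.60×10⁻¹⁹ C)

v = qBr/m = (1×1.60×10^-19)(2.53)(3.17×10^-3) / (3.27×10^-25) = 3920 m/s.
K = ½mv² = 0.5·(3.27×10^-25)·(3920)² = 2.52×10^-18 J = 15.7 eV.

K ≈ 15.7 eV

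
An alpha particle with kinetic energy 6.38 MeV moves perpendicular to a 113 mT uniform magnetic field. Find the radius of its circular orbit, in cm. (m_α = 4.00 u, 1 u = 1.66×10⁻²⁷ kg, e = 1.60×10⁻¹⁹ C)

r ≈ 322 cm

Convert the energy: K = 6.38 MeV = 1.02×10^-12 J.
v = √(2K/m) = √(2·1.02×10^-12/6.64×10^-27) = 1.75×10^7 m/s.
r = mv/(qB) = (6.64×10^-27)(1.75×10^7) / [(2×1.60×10^-19)(0.113)] = 3.22 m.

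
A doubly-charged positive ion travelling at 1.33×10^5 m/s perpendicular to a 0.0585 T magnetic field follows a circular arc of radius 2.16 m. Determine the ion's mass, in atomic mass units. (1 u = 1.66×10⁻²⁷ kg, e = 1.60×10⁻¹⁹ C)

qvB = mv²/r ⇒ m = qBr/v.
m = (2×1.60×10^-19)(0.0585)(2.16) / (1.33×10^5) = 3.04×10^-25 kg = 183 u.

m ≈ 183 u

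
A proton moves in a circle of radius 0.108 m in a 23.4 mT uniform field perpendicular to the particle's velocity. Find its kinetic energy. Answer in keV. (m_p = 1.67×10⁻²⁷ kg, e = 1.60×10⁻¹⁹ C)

v = qBr/m = (1×1.60×10^-19)(0.0234)(0.108) / (1.67×10^-27) = 2.42×10^5 m/s.
K = ½mv² = 0.5·(1.67×10^-27)·(2.42×10^5)² = 4.90×10^-17 J = 0.306 keV.

K ≈ 0.306 keV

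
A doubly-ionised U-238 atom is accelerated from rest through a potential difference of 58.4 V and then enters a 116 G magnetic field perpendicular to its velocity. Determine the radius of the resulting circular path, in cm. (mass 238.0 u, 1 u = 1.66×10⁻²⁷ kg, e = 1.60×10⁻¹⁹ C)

r ≈ 104 cm

The kinetic energy gained is K = qV = (2×1.60×10^-19)(58.4) = 1.87×10^-17 J.
v = √(2K/m) = 9730 m/s.
r = mv/(qB) = (3.95×10^-25)(9730) / [(2×1.60×10^-19)(0.0116)] = 1.04 m.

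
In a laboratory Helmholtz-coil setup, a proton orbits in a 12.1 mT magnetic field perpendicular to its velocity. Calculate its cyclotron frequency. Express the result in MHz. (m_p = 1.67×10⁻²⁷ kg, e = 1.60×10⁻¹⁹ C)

f = qB/(2πm) = (1×1.60×10^-19)(0.0121) / [2π(1.67×10^-27)] = 1.85×10^5 Hz.

f ≈ 0.185 MHz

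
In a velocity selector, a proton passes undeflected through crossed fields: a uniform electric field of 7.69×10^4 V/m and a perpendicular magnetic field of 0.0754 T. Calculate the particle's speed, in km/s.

v ≈ 1020 km/s

For zero net force, qE = qvB, so v = E/B.
v = (7.69×10^4) / (0.0754) = 1.02×10^6 m/s.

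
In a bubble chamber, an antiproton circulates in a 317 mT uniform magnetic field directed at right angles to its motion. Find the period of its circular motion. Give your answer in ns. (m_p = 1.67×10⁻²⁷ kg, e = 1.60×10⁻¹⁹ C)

The cyclotron period is independent of speed: T = 2πm/(qB).
T = 2π(1.67×10^-27) / [(1×1.60×10^-19)(0.317)] = 2.07×10^-7 s.

T ≈ 207 ns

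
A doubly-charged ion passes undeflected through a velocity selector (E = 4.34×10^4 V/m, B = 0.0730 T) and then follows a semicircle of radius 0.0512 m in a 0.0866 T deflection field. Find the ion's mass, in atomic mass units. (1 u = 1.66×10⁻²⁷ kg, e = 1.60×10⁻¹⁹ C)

m ≈ 1.44 u

v = E/B₁ = 5.95×10^5 m/s.
From r = mv/(qB₂), m = qB₂r/v = (2×1.60×10^-19)(0.0866)(0.0512) / (5.95×10^5) = 2.39×10^-27 kg.
In atomic mass units: m = 2.39×10^-27 / 1.66×10^-27 = 1.44 u.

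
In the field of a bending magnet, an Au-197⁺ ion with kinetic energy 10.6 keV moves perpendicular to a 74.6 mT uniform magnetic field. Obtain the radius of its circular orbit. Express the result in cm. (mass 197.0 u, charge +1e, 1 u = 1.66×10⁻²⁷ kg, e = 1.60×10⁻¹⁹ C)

Convert the energy: K = 10.6 keV = 1.70×10^-15 J.
v = √(2K/m) = √(2·1.70×10^-15/3.27×10^-25) = 1.02×10^5 m/s.
r = mv/(qB) = (3.27×10^-25)(1.02×10^5) / [(1×1.60×10^-19)(0.0746)] = 2.79 m.

r ≈ 279 cm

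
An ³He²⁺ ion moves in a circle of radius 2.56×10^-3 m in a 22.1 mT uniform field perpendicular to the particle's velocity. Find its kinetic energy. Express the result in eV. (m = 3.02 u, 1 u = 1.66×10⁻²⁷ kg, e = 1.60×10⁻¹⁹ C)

K ≈ 0.204 eV

v = qBr/m = (2×1.60×10^-19)(0.0221)(2.56×10^-3) / (5.01×10^-27) = 3610 m/s.
K = ½mv² = 0.5·(5.01×10^-27)·(3610)² = 3.27×10^-20 J = 0.204 eV.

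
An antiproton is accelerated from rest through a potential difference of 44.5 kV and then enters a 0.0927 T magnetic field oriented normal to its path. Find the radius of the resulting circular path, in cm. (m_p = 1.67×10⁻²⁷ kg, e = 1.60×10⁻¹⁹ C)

r ≈ 32.9 cm

The kinetic energy gained is K = qV = (1×1.60×10^-19)(4.45×10^4) = 7.12×10^-15 J.
v = √(2K/m) = 2.92×10^6 m/s.
r = mv/(qB) = (1.67×10^-27)(2.92×10^6) / [(1×1.60×10^-19)(0.0927)] = 0.329 m.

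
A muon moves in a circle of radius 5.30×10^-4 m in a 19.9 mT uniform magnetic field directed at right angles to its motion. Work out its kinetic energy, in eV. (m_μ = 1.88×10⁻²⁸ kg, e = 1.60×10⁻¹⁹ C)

K ≈ 0.0473 eV

v = qBr/m = (1×1.60×10^-19)(0.0199)(5.30×10^-4) / (1.88×10^-28) = 8980 m/s.
K = ½mv² = 0.5·(1.88×10^-28)·(8980)² = 7.57×10^-21 J = 0.0473 eV.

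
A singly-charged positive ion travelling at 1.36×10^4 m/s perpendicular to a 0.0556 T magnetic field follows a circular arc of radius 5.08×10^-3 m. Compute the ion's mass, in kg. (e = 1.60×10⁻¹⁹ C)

m ≈ 3.32×10^-27 kg

qvB = mv²/r ⇒ m = qBr/v.
m = (1×1.60×10^-19)(0.0556)(5.08×10^-3) / (1.36×10^4) = 3.32×10^-27 kg.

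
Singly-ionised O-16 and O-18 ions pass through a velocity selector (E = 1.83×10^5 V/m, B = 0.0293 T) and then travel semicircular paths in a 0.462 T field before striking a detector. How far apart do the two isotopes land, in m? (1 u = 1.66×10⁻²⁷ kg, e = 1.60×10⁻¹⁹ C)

Both emerge at v = E/B₁ = 6.25×10^6 m/s.
r = mv/(qB₂), so r₁ = 2.244 m and r₂ = 2.525 m, giving Δr = 0.281 m.
After a semicircle each ion lands a diameter 2r from the entry slit, so the separation is 2Δr = 0.561 m.

Δd ≈ 0.561 m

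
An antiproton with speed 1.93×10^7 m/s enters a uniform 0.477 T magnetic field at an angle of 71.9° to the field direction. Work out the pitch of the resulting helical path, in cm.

The velocity component along B is v∥ = v cos71.9° = 6.00×10^6 m/s.
The cyclotron period T = 2πm/(qB) = 1.37×10^-7 s is set by m, q, B alone.
Pitch = v∥·T = (6.00×10^6)(1.37×10^-7) = 0.824 m.

pitch ≈ 82.4 cm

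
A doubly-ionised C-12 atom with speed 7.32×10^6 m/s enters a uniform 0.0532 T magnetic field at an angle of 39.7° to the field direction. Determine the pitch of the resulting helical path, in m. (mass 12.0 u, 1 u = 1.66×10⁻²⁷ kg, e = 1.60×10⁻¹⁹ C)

The velocity component along B is v∥ = v cos39.7° = 5.63×10^6 m/s.
The cyclotron period T = 2πm/(qB) = 7.35×10^-6 s is set by m, q, B alone.
Pitch = v∥·T = (5.63×10^6)(7.35×10^-6) = 41.4 m.

pitch ≈ 41.4 m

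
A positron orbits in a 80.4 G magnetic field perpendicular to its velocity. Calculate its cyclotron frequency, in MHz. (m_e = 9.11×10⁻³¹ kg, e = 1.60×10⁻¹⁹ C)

f = qB/(2πm) = (1×1.60×10^-19)(8.04×10^-3) / [2π(9.11×10^-31)] = 2.25×10^8 Hz.

f ≈ 225 MHz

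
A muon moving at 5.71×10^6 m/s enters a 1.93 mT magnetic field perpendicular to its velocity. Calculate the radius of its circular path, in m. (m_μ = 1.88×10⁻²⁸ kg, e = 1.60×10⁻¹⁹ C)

The magnetic force provides the centripetal force: qvB = mv²/r, so r = mv/(qB).
r = (1.88×10^-28 kg)(5.71×10^6 m/s) / [(1×1.60×10^-19 C)(1.93×10^-3 T)] = 3.48 m.

r ≈ 3.48 m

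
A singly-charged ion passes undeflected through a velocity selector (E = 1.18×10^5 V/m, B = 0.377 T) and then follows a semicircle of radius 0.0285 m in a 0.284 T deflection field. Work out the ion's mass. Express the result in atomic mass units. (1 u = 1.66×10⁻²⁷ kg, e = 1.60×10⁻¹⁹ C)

v = E/B₁ = 3.13×10^5 m/s.
From r = mv/(qB₂), m = qB₂r/v = (1×1.60×10^-19)(0.284)(0.0285) / (3.13×10^5) = 4.14×10^-27 kg.
In atomic mass units: m = 4.14×10^-27 / 1.66×10^-27 = 2.49 u.

m ≈ 2.49 u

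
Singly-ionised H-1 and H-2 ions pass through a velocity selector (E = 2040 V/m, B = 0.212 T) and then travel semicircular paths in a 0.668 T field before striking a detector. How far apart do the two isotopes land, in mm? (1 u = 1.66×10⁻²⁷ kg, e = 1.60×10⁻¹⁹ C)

Δd ≈ 0.299 mm

Both emerge at v = E/B₁ = 9620 m/s.
r = mv/(qB₂), so r₁ = 1.49×10^-4 m and r₂ = 2.99×10^-4 m, giving Δr = 1.49×10^-4 m.
After a semicircle each ion lands a diameter 2r from the entry slit, so the separation is 2Δr = 2.99×10^-4 m.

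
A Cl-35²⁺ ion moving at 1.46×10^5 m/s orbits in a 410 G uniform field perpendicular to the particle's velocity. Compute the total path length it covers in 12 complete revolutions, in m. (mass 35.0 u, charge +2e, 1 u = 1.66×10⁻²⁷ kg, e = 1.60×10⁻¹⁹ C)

r = mv/(qB) = 0.647 m, so one revolution covers 2πr = 4.06 m.
In 12 revolutions: L = 12·2πr = 48.7 m.

L ≈ 48.7 m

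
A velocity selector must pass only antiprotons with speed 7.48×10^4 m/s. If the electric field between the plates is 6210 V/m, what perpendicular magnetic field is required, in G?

B ≈ 830 G

qE = qvB ⇒ B = E/v = (6210) / (7.48×10^4) = 0.0830 T.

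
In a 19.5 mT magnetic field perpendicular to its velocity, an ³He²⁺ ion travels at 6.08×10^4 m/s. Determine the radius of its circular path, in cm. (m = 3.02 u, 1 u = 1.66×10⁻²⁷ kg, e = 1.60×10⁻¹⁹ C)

The magnetic force provides the centripetal force: qvB = mv²/r, so r = mv/(qB).
r = (5.01×10^-27 kg)(6.08×10^4 m/s) / [(2×1.60×10^-19 C)(0.0195 T)] = 0.0488 m.

r ≈ 4.88 cm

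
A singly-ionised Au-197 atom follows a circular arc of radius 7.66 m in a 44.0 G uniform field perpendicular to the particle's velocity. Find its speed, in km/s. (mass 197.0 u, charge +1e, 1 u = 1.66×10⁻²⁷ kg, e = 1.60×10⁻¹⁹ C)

v ≈ 16.5 km/s

From qvB = mv²/r, v = qBr/m.
v = (1×1.60×10^-19)(4.40×10^-3)(7.66) / (3.27×10^-25) = 1.65×10^4 m/s.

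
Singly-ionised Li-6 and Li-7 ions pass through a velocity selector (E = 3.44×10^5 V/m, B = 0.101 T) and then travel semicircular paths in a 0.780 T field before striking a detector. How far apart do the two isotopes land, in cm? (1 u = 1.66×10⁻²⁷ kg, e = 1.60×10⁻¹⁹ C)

Both emerge at v = E/B₁ = 3.41×10^6 m/s.
r = mv/(qB₂), so r₁ = 0.2718 m and r₂ = 0.3171 m, giving Δr = 0.0453 m.
After a semicircle each ion lands a diameter 2r from the entry slit, so the separation is 2Δr = 0.0906 m.

Δd ≈ 9.06 cm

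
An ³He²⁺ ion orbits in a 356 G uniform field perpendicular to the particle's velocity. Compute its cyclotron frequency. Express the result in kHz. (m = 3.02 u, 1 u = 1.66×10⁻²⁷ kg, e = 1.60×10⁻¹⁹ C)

f ≈ 362 kHz

f = qB/(2πm) = (2×1.60×10^-19)(0.0356) / [2π(5.01×10^-27)] = 3.62×10^5 Hz.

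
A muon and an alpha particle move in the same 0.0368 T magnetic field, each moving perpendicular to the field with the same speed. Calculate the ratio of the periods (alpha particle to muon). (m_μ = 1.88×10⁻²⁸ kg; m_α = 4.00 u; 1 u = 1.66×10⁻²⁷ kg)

T = 2πm/(qB) is independent of speed, so T₂/T₁ = (m₂/q₂)/(m₁/q₁).
T_{alpha particle}/T_{muon} = (6.64×10^-27/2e) / (1.88×10^-28/1e) = 17.7.

ratio ≈ 17.7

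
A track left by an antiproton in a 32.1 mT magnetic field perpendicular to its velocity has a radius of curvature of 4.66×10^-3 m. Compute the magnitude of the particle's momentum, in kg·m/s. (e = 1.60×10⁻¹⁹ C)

Since qvB = mv²/r, the momentum p = mv = qBr.
p = (1×1.60×10^-19)(0.0321)(4.66×10^-3) = 2.39×10^-23 kg·m/s.

p ≈ 2.39×10^-23 kg·m/s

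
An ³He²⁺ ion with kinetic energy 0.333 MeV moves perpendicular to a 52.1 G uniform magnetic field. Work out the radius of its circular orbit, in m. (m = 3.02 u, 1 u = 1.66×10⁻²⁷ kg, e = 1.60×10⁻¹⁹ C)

Convert the energy: K = 0.333 MeV = 5.33×10^-14 J.
v = √(2K/m) = √(2·5.33×10^-14/5.01×10^-27) = 4.61×10^6 m/s.
r = mv/(qB) = (5.01×10^-27)(4.61×10^6) / [(2×1.60×10^-19)(5.21×10^-3)] = 13.9 m.

r ≈ 13.9 m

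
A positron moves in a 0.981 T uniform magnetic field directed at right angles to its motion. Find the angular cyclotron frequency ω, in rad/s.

ω = qB/m = (1×1.60×10^-19)(0.981) / (9.11×10^-31) = 1.72×10^11 rad/s.

ω ≈ 1.72×10^11 rad/s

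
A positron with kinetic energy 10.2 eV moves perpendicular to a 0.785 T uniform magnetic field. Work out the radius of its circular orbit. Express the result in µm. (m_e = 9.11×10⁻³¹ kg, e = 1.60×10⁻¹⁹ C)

Convert the energy: K = 10.2 eV = 1.63×10^-18 J.
v = √(2K/m) = √(2·1.63×10^-18/9.11×10^-31) = 1.89×10^6 m/s.
r = mv/(qB) = (9.11×10^-31)(1.89×10^6) / [(1×1.60×10^-19)(0.785)] = 1.37×10^-5 m.

r ≈ 13.7 µm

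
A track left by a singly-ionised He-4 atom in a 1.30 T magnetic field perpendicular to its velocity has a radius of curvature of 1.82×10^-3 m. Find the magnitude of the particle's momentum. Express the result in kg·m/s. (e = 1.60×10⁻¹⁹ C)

Since qvB = mv²/r, the momentum p = mv = qBr.
p = (1×1.60×10^-19)(1.30)(1.82×10^-3) = 3.79×10^-22 kg·m/s.

p ≈ 3.79×10^-22 kg·m/s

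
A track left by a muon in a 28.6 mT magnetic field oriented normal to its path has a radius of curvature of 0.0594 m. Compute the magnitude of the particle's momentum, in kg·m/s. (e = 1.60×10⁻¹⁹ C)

p ≈ 2.72×10^-22 kg·m/s

Since qvB = mv²/r, the momentum p = mv = qBr.
p = (1×1.60×10^-19)(0.0286)(0.0594) = 2.72×10^-22 kg·m/s.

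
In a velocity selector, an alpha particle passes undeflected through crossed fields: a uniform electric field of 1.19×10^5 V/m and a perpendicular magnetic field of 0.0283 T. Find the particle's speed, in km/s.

For zero net force, qE = qvB, so v = E/B.
v = (1.19×10^5) / (0.0283) = 4.20×10^6 m/s.

v ≈ 4200 km/s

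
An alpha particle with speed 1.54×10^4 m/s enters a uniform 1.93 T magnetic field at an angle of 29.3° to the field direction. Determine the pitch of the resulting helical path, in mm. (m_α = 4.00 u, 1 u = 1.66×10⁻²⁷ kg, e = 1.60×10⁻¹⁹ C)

The velocity component along B is v∥ = v cos29.3° = 1.34×10^4 m/s.
The cyclotron period T = 2πm/(qB) = 6.76×10^-8 s is set by m, q, B alone.
Pitch = v∥·T = (1.34×10^4)(6.76×10^-8) = 9.07×10^-4 m.

pitch ≈ 0.907 mm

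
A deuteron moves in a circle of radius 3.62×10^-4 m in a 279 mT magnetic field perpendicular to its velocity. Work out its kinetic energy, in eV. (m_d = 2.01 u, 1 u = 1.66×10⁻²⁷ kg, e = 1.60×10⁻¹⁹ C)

v = qBr/m = (1×1.60×10^-19)(0.279)(3.62×10^-4) / (3.34×10^-27) = 4840 m/s.
K = ½mv² = 0.5·(3.34×10^-27)·(4840)² = 3.91×10^-20 J = 0.245 eV.

K ≈ 0.245 eV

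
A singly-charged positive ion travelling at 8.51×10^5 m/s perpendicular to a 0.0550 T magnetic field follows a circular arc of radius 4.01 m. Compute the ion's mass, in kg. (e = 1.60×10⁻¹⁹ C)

qvB = mv²/r ⇒ m = qBr/v.
m = (1×1.60×10^-19)(0.0550)(4.01) / (8.51×10^5) = 4.15×10^-26 kg.

m ≈ 4.15×10^-26 kg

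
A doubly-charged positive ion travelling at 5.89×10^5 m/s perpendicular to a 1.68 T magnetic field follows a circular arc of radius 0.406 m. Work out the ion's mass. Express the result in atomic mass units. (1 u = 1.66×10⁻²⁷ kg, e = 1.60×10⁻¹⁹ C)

qvB = mv²/r ⇒ m = qBr/v.
m = (2×1.60×10^-19)(1.68)(0.406) / (5.89×10^5) = 3.71×10^-25 kg = 223 u.

m ≈ 223 u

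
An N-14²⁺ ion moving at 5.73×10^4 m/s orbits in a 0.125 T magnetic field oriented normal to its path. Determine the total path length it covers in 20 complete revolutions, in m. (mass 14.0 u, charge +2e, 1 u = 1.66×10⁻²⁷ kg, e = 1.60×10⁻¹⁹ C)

r = mv/(qB) = 0.0333 m, so one revolution covers 2πr = 0.209 m.
In 20 revolutions: L = 20·2πr = 4.18 m.

L ≈ 4.18 m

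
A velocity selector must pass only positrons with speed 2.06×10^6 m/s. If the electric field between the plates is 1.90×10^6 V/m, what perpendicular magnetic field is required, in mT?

B ≈ 922 mT

qE = qvB ⇒ B = E/v = (1.90×10^6) / (2.06×10^6) = 0.922 T.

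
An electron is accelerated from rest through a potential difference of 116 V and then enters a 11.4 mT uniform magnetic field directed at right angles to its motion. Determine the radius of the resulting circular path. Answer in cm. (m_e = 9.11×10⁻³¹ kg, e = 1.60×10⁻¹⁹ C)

r ≈ 0.319 cm

The kinetic energy gained is K = qV = (1×1.60×10^-19)(116) = 1.86×10^-17 J.
v = √(2K/m) = 6.38×10^6 m/s.
r = mv/(qB) = (9.11×10^-31)(6.38×10^6) / [(1×1.60×10^-19)(0.0114)] = 3.19×10^-3 m.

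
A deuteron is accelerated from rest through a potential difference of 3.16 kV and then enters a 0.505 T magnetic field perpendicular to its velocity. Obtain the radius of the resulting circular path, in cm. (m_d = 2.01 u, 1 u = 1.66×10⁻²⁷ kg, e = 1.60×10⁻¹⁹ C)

r ≈ 2.27 cm

The kinetic energy gained is K = qV = (1×1.60×10^-19)(3160) = 5.06×10^-16 J.
v = √(2K/m) = 5.51×10^5 m/s.
r = mv/(qB) = (3.34×10^-27)(5.51×10^5) / [(1×1.60×10^-19)(0.505)] = 0.0227 m.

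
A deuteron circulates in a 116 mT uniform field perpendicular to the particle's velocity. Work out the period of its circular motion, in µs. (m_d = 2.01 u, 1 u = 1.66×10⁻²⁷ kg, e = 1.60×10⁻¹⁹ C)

T ≈ 1.13 µs

The cyclotron period is independent of speed: T = 2πm/(qB).
T = 2π(3.34×10^-27) / [(1×1.60×10^-19)(0.116)] = 1.13×10^-6 s.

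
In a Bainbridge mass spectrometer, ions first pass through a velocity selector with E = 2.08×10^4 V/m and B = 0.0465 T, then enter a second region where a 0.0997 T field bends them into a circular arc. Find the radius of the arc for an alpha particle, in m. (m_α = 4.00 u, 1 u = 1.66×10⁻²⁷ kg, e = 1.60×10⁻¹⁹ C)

r ≈ 0.0931 m

The selector passes v = E/B = 2.08×10^4/0.0465 = 4.47×10^5 m/s.
In the deflection region, r = mv/(qB₂) = (6.64×10^-27)(4.47×10^5) / [(2×1.60×10^-19)(0.0997)] = 0.0931 m.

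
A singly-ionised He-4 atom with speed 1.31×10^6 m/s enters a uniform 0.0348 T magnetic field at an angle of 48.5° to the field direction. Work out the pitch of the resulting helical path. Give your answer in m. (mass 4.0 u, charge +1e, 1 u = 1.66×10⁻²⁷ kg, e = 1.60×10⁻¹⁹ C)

The velocity component along B is v∥ = v cos48.5° = 8.68×10^5 m/s.
The cyclotron period T = 2πm/(qB) = 7.49×10^-6 s is set by m, q, B alone.
Pitch = v∥·T = (8.68×10^5)(7.49×10^-6) = 6.50 m.

pitch ≈ 6.50 m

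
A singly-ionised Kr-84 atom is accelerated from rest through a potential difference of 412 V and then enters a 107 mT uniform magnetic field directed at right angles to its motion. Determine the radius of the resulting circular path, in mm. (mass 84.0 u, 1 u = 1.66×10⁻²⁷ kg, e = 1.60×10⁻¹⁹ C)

The kinetic energy gained is K = qV = (1×1.60×10^-19)(412) = 6.59×10^-17 J.
v = √(2K/m) = 3.07×10^4 m/s.
r = mv/(qB) = (1.39×10^-25)(3.07×10^4) / [(1×1.60×10^-19)(0.107)] = 0.250 m.

r ≈ 250 mm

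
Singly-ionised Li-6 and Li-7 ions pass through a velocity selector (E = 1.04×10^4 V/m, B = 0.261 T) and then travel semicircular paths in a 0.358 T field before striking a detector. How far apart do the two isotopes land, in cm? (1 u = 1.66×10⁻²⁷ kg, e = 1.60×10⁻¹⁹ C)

Both emerge at v = E/B₁ = 3.98×10^4 m/s.
r = mv/(qB₂), so r₁ = 6.93×10^-3 m and r₂ = 8.08×10^-3 m, giving Δr = 1.15×10^-3 m.
After a semicircle each ion lands a diameter 2r from the entry slit, so the separation is 2Δr = 2.31×10^-3 m.

Δd ≈ 0.231 cm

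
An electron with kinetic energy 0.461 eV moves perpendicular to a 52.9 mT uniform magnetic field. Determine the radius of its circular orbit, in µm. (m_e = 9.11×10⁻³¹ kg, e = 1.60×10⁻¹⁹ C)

r ≈ 43.3 µm

Convert the energy: K = 0.461 eV = 7.38×10^-20 J.
v = √(2K/m) = √(2·7.38×10^-20/9.11×10^-31) = 4.02×10^5 m/s.
r = mv/(qB) = (9.11×10^-31)(4.02×10^5) / [(1×1.60×10^-19)(0.0529)] = 4.33×10^-5 m.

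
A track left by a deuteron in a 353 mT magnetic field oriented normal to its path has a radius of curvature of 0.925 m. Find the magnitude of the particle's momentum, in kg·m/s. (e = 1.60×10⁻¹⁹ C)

Since qvB = mv²/r, the momentum p = mv = qBr.
p = (1×1.60×10^-19)(0.353)(0.925) = 5.22×10^-20 kg·m/s.

p ≈ 5.22×10^-20 kg·m/s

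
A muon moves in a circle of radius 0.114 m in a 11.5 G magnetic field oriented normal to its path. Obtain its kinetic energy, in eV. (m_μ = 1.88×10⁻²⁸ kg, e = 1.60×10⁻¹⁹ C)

v = qBr/m = (1×1.60×10^-19)(1.15×10^-3)(0.114) / (1.88×10^-28) = 1.12×10^5 m/s.
K = ½mv² = 0.5·(1.88×10^-28)·(1.12×10^5)² = 1.17×10^-18 J = 7.31 eV.

K ≈ 7.31 eV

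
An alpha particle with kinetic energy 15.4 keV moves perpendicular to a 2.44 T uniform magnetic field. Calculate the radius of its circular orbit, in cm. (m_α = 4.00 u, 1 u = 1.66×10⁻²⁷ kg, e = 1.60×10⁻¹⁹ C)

Convert the energy: K = 15.4 keV = 2.46×10^-15 J.
v = √(2K/m) = √(2·2.46×10^-15/6.64×10^-27) = 8.61×10^5 m/s.
r = mv/(qB) = (6.64×10^-27)(8.61×10^5) / [(2×1.60×10^-19)(2.44)] = 7.33×10^-3 m.

r ≈ 0.733 cm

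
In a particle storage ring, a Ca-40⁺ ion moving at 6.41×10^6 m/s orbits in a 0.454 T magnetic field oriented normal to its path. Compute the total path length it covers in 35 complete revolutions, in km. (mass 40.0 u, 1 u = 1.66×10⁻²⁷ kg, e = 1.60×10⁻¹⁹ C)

L ≈ 1.29 km

r = mv/(qB) = 5.86 m, so one revolution covers 2πr = 36.8 m.
In 35 revolutions: L = 35·2πr = 1290 m.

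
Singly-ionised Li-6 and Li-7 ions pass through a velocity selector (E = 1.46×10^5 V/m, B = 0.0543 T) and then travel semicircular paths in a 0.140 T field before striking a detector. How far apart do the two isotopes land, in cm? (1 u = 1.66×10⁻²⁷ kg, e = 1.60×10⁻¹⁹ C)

Both emerge at v = E/B₁ = 2.69×10^6 m/s.
r = mv/(qB₂), so r₁ = 1.196 m and r₂ = 1.395 m, giving Δr = 0.199 m.
After a semicircle each ion lands a diameter 2r from the entry slit, so the separation is 2Δr = 0.399 m.

Δd ≈ 39.9 cm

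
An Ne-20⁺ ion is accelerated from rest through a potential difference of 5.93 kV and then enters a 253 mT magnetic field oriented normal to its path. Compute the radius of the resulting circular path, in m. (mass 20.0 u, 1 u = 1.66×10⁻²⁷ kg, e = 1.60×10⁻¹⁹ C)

The kinetic energy gained is K = qV = (1×1.60×10^-19)(5930) = 9.49×10^-16 J.
v = √(2K/m) = 2.39×10^5 m/s.
r = mv/(qB) = (3.32×10^-26)(2.39×10^5) / [(1×1.60×10^-19)(0.253)] = 0.196 m.

r ≈ 0.196 m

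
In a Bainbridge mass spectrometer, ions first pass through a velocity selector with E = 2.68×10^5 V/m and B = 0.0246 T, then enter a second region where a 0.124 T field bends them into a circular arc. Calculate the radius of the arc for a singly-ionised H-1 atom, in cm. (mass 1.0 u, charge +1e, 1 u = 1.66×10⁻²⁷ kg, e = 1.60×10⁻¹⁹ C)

r ≈ 91.2 cm

The selector passes v = E/B = 2.68×10^5/0.0246 = 1.09×10^7 m/s.
In the deflection region, r = mv/(qB₂) = (1.66×10^-27)(1.09×10^7) / [(1×1.60×10^-19)(0.124)] = 0.912 m.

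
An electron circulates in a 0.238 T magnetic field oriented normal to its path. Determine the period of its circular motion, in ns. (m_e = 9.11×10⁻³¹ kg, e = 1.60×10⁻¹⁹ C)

T ≈ 0.150 ns

The cyclotron period is independent of speed: T = 2πm/(qB).
T = 2π(9.11×10^-31) / [(1×1.60×10^-19)(0.238)] = 1.50×10^-10 s.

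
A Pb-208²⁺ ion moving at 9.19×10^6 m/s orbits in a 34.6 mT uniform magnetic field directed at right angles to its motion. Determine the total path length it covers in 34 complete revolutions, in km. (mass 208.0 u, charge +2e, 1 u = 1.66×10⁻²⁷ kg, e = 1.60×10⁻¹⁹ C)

r = mv/(qB) = 287 m, so one revolution covers 2πr = 1800 m.
In 34 revolutions: L = 34·2πr = 6.12×10^4 m.

L ≈ 61.2 km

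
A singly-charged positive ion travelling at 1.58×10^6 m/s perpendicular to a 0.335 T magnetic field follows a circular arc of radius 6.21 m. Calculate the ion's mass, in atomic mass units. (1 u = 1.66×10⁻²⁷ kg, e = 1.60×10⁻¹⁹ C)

m ≈ 127 u

qvB = mv²/r ⇒ m = qBr/v.
m = (1×1.60×10^-19)(0.335)(6.21) / (1.58×10^6) = 2.11×10^-25 kg = 127 u.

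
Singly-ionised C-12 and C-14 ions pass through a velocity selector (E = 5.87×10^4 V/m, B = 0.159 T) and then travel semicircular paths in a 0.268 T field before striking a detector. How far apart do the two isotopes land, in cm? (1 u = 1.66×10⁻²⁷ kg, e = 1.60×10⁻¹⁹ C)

Δd ≈ 5.72 cm

Both emerge at v = E/B₁ = 3.69×10^5 m/s.
r = mv/(qB₂), so r₁ = 0.1715 m and r₂ = 0.2001 m, giving Δr = 0.0286 m.
After a semicircle each ion lands a diameter 2r from the entry slit, so the separation is 2Δr = 0.0572 m.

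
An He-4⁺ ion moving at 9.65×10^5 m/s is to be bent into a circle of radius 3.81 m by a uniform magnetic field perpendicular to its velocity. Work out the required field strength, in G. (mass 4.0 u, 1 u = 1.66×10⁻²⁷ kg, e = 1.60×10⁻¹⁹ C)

B ≈ 105 G

qvB = mv²/r gives B = mv/(qr).
B = (6.64×10^-27)(9.65×10^5) / [(1×1.60×10^-19)(3.81)] = 0.0105 T.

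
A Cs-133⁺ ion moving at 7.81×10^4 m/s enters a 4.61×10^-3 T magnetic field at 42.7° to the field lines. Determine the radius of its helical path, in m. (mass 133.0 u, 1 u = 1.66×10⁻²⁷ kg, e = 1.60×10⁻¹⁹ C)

r ≈ 15.9 m

Only the perpendicular component v⊥ = v sin42.7° = 5.30×10^4 m/s is bent by the field.
r = m v⊥ /(qB) = (2.21×10^-25)(5.30×10^4) / [(1×1.60×10^-19)(4.61×10^-3)] = 15.9 m.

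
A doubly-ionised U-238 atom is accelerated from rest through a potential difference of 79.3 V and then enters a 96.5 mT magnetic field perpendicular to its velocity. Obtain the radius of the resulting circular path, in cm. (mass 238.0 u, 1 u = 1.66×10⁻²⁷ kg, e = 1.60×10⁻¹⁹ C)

r ≈ 14.5 cm

The kinetic energy gained is K = qV = (2×1.60×10^-19)(79.3) = 2.54×10^-17 J.
v = √(2K/m) = 1.13×10^4 m/s.
r = mv/(qB) = (3.95×10^-25)(1.13×10^4) / [(2×1.60×10^-19)(0.0965)] = 0.145 m.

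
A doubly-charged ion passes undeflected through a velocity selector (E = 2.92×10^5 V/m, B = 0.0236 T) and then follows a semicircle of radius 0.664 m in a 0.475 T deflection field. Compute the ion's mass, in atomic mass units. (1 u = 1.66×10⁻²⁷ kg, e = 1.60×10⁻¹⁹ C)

v = E/B₁ = 1.24×10^7 m/s.
From r = mv/(qB₂), m = qB₂r/v = (2×1.60×10^-19)(0.475)(0.664) / (1.24×10^7) = 8.16×10^-27 kg.
In atomic mass units: m = 8.16×10^-27 / 1.66×10^-27 = 4.91 u.

m ≈ 4.91 u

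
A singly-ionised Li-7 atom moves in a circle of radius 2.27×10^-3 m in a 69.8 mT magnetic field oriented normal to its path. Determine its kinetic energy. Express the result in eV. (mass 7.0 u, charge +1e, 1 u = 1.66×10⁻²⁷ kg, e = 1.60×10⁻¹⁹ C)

v = qBr/m = (1×1.60×10^-19)(0.0698)(2.27×10^-3) / (1.16×10^-26) = 2180 m/s.
K = ½mv² = 0.5·(1.16×10^-26)·(2180)² = 2.77×10^-20 J = 0.173 eV.

K ≈ 0.173 eV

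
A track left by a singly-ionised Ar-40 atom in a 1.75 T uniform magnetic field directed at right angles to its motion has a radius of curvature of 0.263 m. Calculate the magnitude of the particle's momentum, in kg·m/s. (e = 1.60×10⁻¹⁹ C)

p ≈ 7.36×10^-20 kg·m/s

Since qvB = mv²/r, the momentum p = mv = qBr.
p = (1×1.60×10^-19)(1.75)(0.263) = 7.36×10^-20 kg·m/s.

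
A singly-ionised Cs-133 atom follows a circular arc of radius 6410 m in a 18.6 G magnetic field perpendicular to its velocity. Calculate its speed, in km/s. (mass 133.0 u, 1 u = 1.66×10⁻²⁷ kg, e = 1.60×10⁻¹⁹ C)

v ≈ 8640 km/s

From qvB = mv²/r, v = qBr/m.
v = (1×1.60×10^-19)(1.86×10^-3)(6410) / (2.21×10^-25) = 8.64×10^6 m/s.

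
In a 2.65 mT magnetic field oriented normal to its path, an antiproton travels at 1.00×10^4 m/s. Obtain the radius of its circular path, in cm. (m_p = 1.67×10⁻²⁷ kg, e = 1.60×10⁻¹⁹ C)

r ≈ 3.94 cm

The magnetic force provides the centripetal force: qvB = mv²/r, so r = mv/(qB).
r = (1.67×10^-27 kg)(1.00×10^4 m/s) / [(1×1.60×10^-19 C)(2.65×10^-3 T)] = 0.0394 m.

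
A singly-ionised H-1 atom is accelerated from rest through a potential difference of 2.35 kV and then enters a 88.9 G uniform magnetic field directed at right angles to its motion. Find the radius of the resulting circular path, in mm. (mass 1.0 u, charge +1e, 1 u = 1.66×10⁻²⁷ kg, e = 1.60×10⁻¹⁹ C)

r ≈ 785 mm

The kinetic energy gained is K = qV = (1×1.60×10^-19)(2350) = 3.76×10^-16 J.
v = √(2K/m) = 6.73×10^5 m/s.
r = mv/(qB) = (1.66×10^-27)(6.73×10^5) / [(1×1.60×10^-19)(8.89×10^-3)] = 0.785 m.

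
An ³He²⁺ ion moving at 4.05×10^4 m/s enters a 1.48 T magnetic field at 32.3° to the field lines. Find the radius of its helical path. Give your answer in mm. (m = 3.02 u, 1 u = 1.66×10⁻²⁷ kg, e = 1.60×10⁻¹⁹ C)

Only the perpendicular component v⊥ = v sin32.3° = 2.16×10^4 m/s is bent by the field.
r = m v⊥ /(qB) = (5.01×10^-27)(2.16×10^4) / [(2×1.60×10^-19)(1.48)] = 2.29×10^-4 m.

r ≈ 0.229 mm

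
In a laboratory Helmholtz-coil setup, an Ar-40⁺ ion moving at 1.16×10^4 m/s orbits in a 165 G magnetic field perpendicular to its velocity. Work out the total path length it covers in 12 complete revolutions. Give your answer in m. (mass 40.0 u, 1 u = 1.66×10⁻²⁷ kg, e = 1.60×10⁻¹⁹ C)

r = mv/(qB) = 0.292 m, so one revolution covers 2πr = 1.83 m.
In 12 revolutions: L = 12·2πr = 22.0 m.

L ≈ 22.0 m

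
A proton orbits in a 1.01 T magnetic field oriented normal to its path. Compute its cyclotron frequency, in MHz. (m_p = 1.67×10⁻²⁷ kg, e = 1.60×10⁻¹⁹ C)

f = qB/(2πm) = (1×1.60×10^-19)(1.01) / [2π(1.67×10^-27)] = 1.54×10^7 Hz.

f ≈ 15.4 MHz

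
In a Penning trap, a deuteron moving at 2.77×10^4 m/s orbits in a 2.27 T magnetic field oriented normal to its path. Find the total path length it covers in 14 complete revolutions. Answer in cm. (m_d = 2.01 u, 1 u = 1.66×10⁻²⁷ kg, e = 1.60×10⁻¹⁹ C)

L ≈ 2.24 cm

r = mv/(qB) = 2.54×10^-4 m, so one revolution covers 2πr = 1.60×10^-3 m.
In 14 revolutions: L = 14·2πr = 0.0224 m.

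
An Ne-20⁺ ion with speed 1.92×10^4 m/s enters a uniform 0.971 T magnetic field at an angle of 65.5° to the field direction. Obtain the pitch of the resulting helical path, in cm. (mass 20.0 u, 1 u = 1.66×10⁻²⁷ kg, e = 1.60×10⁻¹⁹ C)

pitch ≈ 1.07 cm

The velocity component along B is v∥ = v cos65.5° = 7960 m/s.
The cyclotron period T = 2πm/(qB) = 1.34×10^-6 s is set by m, q, B alone.
Pitch = v∥·T = (7960)(1.34×10^-6) = 0.0107 m.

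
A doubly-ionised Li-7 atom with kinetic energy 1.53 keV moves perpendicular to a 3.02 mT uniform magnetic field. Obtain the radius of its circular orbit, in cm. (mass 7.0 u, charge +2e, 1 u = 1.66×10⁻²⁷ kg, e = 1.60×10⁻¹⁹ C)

r ≈ 247 cm

Convert the energy: K = 1.53 keV = 2.45×10^-16 J.
v = √(2K/m) = √(2·2.45×10^-16/1.16×10^-26) = 2.05×10^5 m/s.
r = mv/(qB) = (1.16×10^-26)(2.05×10^5) / [(2×1.60×10^-19)(3.02×10^-3)] = 2.47 m.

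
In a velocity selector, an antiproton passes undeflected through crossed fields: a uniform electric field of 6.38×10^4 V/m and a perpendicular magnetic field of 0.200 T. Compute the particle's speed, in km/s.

v ≈ 319 km/s

For zero net force, qE = qvB, so v = E/B.
v = (6.38×10^4) / (0.200) = 3.19×10^5 m/s.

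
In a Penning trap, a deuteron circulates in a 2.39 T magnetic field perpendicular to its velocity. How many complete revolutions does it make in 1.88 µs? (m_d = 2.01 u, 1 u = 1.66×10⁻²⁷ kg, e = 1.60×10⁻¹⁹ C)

N = 34

T = 2πm/(qB) = 2π(3.3366×10^-27) / [(1×1.60×10^-19)(2.39)] = 5.4823×10^-8 s.
N = t/T = 1.88×10^-6 / 5.4823×10^-8 ≈ 34.29, so 34 complete revolutions.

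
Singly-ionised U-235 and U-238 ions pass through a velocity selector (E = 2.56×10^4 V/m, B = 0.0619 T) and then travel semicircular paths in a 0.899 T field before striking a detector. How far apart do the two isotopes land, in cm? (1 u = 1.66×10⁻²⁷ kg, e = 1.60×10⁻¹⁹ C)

Both emerge at v = E/B₁ = 4.14×10^5 m/s.
r = mv/(qB₂), so r₁ = 1.1216 m and r₂ = 1.1359 m, giving Δr = 0.0143 m.
After a semicircle each ion lands a diameter 2r from the entry slit, so the separation is 2Δr = 0.0286 m.

Δd ≈ 2.86 cm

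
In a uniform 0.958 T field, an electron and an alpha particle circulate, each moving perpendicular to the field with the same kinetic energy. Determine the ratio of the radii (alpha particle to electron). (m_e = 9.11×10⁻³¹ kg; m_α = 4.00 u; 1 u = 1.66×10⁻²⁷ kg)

r = √(2mK)/(qB) ⇒ at equal K, r ∝ √m/q.
r_{alpha particle}/r_{electron} = 42.7.

ratio ≈ 42.7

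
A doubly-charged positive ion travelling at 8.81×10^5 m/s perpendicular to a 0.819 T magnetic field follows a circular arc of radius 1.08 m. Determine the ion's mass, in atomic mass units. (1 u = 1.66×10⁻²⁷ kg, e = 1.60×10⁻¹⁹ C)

m ≈ 194 u

qvB = mv²/r ⇒ m = qBr/v.
m = (2×1.60×10^-19)(0.819)(1.08) / (8.81×10^5) = 3.21×10^-25 kg = 194 u.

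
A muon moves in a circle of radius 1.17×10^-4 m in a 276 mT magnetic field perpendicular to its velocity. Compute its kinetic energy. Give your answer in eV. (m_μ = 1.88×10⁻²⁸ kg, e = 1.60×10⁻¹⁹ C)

v = qBr/m = (1×1.60×10^-19)(0.276)(1.17×10^-4) / (1.88×10^-28) = 2.75×10^4 m/s.
K = ½mv² = 0.5·(1.88×10^-28)·(2.75×10^4)² = 7.10×10^-20 J = 0.444 eV.

K ≈ 0.444 eV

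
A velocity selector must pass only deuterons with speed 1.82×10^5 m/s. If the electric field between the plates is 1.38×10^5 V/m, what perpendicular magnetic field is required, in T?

B ≈ 0.758 T

qE = qvB ⇒ B = E/v = (1.38×10^5) / (1.82×10^5) = 0.758 T.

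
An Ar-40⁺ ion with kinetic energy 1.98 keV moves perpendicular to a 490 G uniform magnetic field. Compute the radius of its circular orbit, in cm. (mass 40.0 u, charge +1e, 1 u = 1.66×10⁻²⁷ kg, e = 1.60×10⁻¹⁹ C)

r ≈ 82.7 cm

Convert the energy: K = 1.98 keV = 3.17×10^-16 J.
v = √(2K/m) = √(2·3.17×10^-16/6.64×10^-26) = 9.77×10^4 m/s.
r = mv/(qB) = (6.64×10^-26)(9.77×10^4) / [(1×1.60×10^-19)(0.0490)] = 0.827 m.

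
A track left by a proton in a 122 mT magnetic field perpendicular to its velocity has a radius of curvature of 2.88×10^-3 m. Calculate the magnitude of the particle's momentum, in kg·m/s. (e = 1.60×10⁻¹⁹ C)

p ≈ 5.62×10^-23 kg·m/s

Since qvB = mv²/r, the momentum p = mv = qBr.
p = (1×1.60×10^-19)(0.122)(2.88×10^-3) = 5.62×10^-23 kg·m/s.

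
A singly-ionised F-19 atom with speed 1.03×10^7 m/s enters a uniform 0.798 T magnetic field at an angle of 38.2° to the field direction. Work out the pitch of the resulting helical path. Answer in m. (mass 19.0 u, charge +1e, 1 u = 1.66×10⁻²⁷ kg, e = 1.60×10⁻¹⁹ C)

The velocity component along B is v∥ = v cos38.2° = 8.09×10^6 m/s.
The cyclotron period T = 2πm/(qB) = 1.55×10^-6 s is set by m, q, B alone.
Pitch = v∥·T = (8.09×10^6)(1.55×10^-6) = 12.6 m.

pitch ≈ 12.6 m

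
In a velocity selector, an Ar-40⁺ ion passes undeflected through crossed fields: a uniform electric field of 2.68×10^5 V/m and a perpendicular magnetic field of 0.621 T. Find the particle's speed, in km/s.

For zero net force, qE = qvB, so v = E/B.
v = (2.68×10^5) / (0.621) = 4.32×10^5 m/s.

v ≈ 432 km/s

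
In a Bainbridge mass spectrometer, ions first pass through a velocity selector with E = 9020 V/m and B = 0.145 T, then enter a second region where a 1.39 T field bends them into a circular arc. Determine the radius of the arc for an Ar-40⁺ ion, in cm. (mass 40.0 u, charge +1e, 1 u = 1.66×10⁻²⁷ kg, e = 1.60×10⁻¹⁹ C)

r ≈ 1.86 cm

The selector passes v = E/B = 9020/0.145 = 6.22×10^4 m/s.
In the deflection region, r = mv/(qB₂) = (6.64×10^-26)(6.22×10^4) / [(1×1.60×10^-19)(1.39)] = 0.0186 m.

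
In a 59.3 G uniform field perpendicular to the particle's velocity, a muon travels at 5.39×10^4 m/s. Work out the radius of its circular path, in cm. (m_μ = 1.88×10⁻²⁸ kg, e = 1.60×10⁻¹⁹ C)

The magnetic force provides the centripetal force: qvB = mv²/r, so r = mv/(qB).
r = (1.88×10^-28 kg)(5.39×10^4 m/s) / [(1×1.60×10^-19 C)(5.93×10^-3 T)] = 0.0107 m.

r ≈ 1.07 cm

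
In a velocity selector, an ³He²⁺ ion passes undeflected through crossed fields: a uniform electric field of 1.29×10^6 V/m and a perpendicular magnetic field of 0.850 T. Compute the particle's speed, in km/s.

For zero net force, qE = qvB, so v = E/B.
v = (1.29×10^6) / (0.850) = 1.52×10^6 m/s.

v ≈ 1520 km/s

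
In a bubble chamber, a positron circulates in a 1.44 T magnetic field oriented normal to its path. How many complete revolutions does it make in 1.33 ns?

N = 53

T = 2πm/(qB) = 2π(9.11×10^-31) / [(1×1.60×10^-19)(1.44)] = 2.4844×10^-11 s.
N = t/T = 1.33×10^-9 / 2.4844×10^-11 ≈ 53.53, so 53 complete revolutions.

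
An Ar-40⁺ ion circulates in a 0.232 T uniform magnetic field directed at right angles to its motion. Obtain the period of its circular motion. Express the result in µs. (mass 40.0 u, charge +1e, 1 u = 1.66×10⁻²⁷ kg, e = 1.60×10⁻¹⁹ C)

The cyclotron period is independent of speed: T = 2πm/(qB).
T = 2π(6.64×10^-26) / [(1×1.60×10^-19)(0.232)] = 1.12×10^-5 s.

T ≈ 11.2 µs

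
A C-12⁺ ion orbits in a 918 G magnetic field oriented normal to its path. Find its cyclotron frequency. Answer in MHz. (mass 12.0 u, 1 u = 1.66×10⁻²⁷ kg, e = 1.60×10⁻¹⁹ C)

f = qB/(2πm) = (1×1.60×10^-19)(0.0918) / [2π(1.99×10^-26)] = 1.17×10^5 Hz.

f ≈ 0.117 MHz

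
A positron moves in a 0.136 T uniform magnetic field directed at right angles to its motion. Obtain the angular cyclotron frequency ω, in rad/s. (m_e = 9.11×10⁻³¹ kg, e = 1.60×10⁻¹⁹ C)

ω = qB/m = (1×1.60×10^-19)(0.136) / (9.11×10^-31) = 2.39×10^10 rad/s.

ω ≈ 2.39×10^10 rad/s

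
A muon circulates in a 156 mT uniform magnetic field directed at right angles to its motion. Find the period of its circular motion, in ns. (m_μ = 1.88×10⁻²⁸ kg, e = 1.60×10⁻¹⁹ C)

T ≈ 47.3 ns

The cyclotron period is independent of speed: T = 2πm/(qB).
T = 2π(1.88×10^-28) / [(1×1.60×10^-19)(0.156)] = 4.73×10^-8 s.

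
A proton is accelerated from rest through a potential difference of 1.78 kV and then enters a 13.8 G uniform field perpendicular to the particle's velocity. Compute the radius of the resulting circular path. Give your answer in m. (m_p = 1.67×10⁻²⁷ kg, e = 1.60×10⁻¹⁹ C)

r ≈ 4.42 m

The kinetic energy gained is K = qV = (1×1.60×10^-19)(1780) = 2.85×10^-16 J.
v = √(2K/m) = 5.84×10^5 m/s.
r = mv/(qB) = (1.67×10^-27)(5.84×10^5) / [(1×1.60×10^-19)(1.38×10^-3)] = 4.42 m.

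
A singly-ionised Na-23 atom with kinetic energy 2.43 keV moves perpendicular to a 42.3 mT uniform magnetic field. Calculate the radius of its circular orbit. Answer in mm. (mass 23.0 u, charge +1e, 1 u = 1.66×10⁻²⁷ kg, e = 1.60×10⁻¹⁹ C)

r ≈ 805 mm

Convert the energy: K = 2.43 keV = 3.89×10^-16 J.
v = √(2K/m) = √(2·3.89×10^-16/3.82×10^-26) = 1.43×10^5 m/s.
r = mv/(qB) = (3.82×10^-26)(1.43×10^5) / [(1×1.60×10^-19)(0.0423)] = 0.805 m.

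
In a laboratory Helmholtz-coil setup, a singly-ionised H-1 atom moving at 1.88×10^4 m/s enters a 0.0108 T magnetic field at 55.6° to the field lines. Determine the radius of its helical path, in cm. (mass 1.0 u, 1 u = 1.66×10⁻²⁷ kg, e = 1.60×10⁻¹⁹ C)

r ≈ 1.49 cm

Only the perpendicular component v⊥ = v sin55.6° = 1.55×10^4 m/s is bent by the field.
r = m v⊥ /(qB) = (1.66×10^-27)(1.55×10^4) / [(1×1.60×10^-19)(0.0108)] = 0.0149 m.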